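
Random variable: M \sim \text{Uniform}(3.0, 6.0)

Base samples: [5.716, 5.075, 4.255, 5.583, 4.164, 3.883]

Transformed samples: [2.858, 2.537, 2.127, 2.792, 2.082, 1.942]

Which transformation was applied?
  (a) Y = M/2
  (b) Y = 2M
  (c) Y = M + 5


Checking option (a) Y = M/2:
  M = 5.716 -> Y = 2.858 ✓
  M = 5.075 -> Y = 2.537 ✓
  M = 4.255 -> Y = 2.127 ✓
All samples match this transformation.

(a) M/2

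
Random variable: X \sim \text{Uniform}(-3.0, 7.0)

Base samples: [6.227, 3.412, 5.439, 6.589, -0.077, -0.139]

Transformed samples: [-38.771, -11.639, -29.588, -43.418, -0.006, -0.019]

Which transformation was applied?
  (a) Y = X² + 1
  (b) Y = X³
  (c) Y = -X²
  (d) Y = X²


Checking option (c) Y = -X²:
  X = 6.227 -> Y = -38.771 ✓
  X = 3.412 -> Y = -11.639 ✓
  X = 5.439 -> Y = -29.588 ✓
All samples match this transformation.

(c) -X²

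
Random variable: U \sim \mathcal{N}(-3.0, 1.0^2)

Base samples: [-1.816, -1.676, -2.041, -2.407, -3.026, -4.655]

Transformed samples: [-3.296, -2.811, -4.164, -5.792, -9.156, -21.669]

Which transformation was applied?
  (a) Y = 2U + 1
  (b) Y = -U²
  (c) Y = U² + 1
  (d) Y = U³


Checking option (b) Y = -U²:
  U = -1.816 -> Y = -3.296 ✓
  U = -1.676 -> Y = -2.811 ✓
  U = -2.041 -> Y = -4.164 ✓
All samples match this transformation.

(b) -U²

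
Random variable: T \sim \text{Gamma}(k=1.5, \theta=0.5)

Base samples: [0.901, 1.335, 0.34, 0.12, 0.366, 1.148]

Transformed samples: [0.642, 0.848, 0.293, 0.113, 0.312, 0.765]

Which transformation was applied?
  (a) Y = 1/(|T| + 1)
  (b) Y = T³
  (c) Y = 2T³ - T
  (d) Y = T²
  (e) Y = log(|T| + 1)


Checking option (e) Y = log(|T| + 1):
  T = 0.901 -> Y = 0.642 ✓
  T = 1.335 -> Y = 0.848 ✓
  T = 0.34 -> Y = 0.293 ✓
All samples match this transformation.

(e) log(|T| + 1)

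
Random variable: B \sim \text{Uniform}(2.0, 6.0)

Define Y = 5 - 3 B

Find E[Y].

For Y = -3B + 5:
E[Y] = -3 * E[B] + 5
E[B] = (2 + 6)/2 = 4
E[Y] = -3 * 4 + 5 = -7

-7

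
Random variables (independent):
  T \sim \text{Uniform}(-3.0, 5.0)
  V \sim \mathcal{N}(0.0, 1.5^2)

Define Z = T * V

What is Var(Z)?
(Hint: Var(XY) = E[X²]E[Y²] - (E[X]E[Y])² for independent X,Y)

Var(XY) = E[X²]E[Y²] - (E[X]E[Y])²
E[T] = 1, Var(T) = 5.3333333
E[V] = 0, Var(V) = 2.25
E[T²] = 5.3333333 + 1² = 6.3333333
E[V²] = 2.25 + 0² = 2.25
Var(Z) = 6.3333333*2.25 - (1*0)²
= 14.25 - 0 = 14.25

14.25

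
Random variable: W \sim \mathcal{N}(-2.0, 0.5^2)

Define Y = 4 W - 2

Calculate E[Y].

For Y = 4W - 2:
E[Y] = 4 * E[W] - 2
E[W] = -2.0 = -2
E[Y] = 4 * (-2) - 2 = -10

-10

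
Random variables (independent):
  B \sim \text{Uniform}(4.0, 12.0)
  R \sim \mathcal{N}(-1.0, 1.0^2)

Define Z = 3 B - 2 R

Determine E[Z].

E[Z] = 3*E[B] - 2*E[R]
E[B] = 8
E[R] = -1
E[Z] = 3*8 - 2*(-1) = 26

26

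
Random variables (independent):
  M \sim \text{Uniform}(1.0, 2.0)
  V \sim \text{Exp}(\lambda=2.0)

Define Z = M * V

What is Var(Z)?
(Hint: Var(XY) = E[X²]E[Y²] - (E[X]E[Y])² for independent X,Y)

Var(XY) = E[X²]E[Y²] - (E[X]E[Y])²
E[M] = 1.5, Var(M) = 0.083333333
E[V] = 0.5, Var(V) = 0.25
E[M²] = 0.083333333 + 1.5² = 2.3333333
E[V²] = 0.25 + 0.5² = 0.5
Var(Z) = 2.3333333*0.5 - (1.5*0.5)²
= 1.1666667 - 0.5625 = 0.60416667

0.60416667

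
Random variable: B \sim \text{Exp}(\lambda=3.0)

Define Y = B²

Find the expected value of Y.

E[B²] = Var(B) + (E[B])² = 0.11111111 + 0.11111111 = 0.22222222

0.22222222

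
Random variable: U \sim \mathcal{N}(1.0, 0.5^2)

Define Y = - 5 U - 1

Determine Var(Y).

For Y = aU + b: Var(Y) = a² * Var(U)
Var(U) = 0.5^2 = 0.25
Var(Y) = (-5)² * 0.25 = 25 * 0.25 = 6.25

6.25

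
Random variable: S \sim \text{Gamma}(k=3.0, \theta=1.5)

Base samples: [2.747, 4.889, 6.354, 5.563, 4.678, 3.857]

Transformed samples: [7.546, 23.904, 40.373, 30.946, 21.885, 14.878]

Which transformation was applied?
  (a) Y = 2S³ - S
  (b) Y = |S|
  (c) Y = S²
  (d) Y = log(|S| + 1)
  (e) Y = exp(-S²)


Checking option (c) Y = S²:
  S = 2.747 -> Y = 7.546 ✓
  S = 4.889 -> Y = 23.904 ✓
  S = 6.354 -> Y = 40.373 ✓
All samples match this transformation.

(c) S²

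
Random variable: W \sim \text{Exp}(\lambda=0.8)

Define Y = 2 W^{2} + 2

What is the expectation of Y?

E[Y] = 2*E[W²] + 2
E[W] = 1.25
E[W²] = Var(W) + (E[W])² = 1.5625 + 1.5625 = 3.125
E[Y] = 2*3.125 + 2 = 8.25

8.25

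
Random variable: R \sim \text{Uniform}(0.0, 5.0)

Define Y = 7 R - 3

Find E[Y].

For Y = 7R - 3:
E[Y] = 7 * E[R] - 3
E[R] = (0 + 5)/2 = 2.5
E[Y] = 7 * 2.5 - 3 = 14.5

14.5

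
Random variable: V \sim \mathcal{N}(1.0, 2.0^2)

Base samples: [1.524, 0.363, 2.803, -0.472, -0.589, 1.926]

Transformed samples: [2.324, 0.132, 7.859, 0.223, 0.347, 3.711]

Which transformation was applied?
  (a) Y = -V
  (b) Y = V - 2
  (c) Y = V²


Checking option (c) Y = V²:
  V = 1.524 -> Y = 2.324 ✓
  V = 0.363 -> Y = 0.132 ✓
  V = 2.803 -> Y = 7.859 ✓
All samples match this transformation.

(c) V²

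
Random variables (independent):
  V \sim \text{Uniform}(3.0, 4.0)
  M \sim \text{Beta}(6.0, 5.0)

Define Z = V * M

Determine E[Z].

For independent RVs: E[XY] = E[X]*E[Y]
E[V] = 3.5
E[M] = 0.54545455
E[Z] = 3.5 * 0.54545455 = 1.9090909

1.9090909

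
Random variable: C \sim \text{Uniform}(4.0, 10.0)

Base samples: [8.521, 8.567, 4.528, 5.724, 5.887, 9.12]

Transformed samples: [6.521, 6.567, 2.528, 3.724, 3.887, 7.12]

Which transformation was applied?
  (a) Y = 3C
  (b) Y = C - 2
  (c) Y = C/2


Checking option (b) Y = C - 2:
  C = 8.521 -> Y = 6.521 ✓
  C = 8.567 -> Y = 6.567 ✓
  C = 4.528 -> Y = 2.528 ✓
All samples match this transformation.

(b) C - 2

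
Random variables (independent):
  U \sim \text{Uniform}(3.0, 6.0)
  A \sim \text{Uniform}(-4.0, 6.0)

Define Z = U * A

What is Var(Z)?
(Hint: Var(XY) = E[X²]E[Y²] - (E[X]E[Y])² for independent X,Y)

Var(XY) = E[X²]E[Y²] - (E[X]E[Y])²
E[U] = 4.5, Var(U) = 0.75
E[A] = 1, Var(A) = 8.3333333
E[U²] = 0.75 + 4.5² = 21
E[A²] = 8.3333333 + 1² = 9.3333333
Var(Z) = 21*9.3333333 - (4.5*1)²
= 196 - 20.25 = 175.75

175.75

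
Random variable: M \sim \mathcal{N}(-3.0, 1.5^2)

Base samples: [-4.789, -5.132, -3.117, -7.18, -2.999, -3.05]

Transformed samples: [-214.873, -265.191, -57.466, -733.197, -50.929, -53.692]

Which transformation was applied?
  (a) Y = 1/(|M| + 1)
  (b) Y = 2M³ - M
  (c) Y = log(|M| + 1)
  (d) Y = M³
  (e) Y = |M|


Checking option (b) Y = 2M³ - M:
  M = -4.789 -> Y = -214.873 ✓
  M = -5.132 -> Y = -265.191 ✓
  M = -3.117 -> Y = -57.466 ✓
All samples match this transformation.

(b) 2M³ - M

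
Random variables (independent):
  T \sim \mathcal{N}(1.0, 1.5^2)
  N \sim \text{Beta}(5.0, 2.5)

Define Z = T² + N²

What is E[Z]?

E[Z] = E[T²] + E[N²]
E[T²] = Var(T) + E[T]² = 2.25 + 1 = 3.25
E[N²] = Var(N) + E[N]² = 0.026143791 + 0.44444444 = 0.47058824
E[Z] = 3.25 + 0.47058824 = 3.7205882

3.7205882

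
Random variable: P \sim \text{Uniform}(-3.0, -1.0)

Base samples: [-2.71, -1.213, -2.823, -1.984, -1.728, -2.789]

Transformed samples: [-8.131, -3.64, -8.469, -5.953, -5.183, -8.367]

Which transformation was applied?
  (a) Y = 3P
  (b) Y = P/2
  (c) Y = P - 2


Checking option (a) Y = 3P:
  P = -2.71 -> Y = -8.131 ✓
  P = -1.213 -> Y = -3.64 ✓
  P = -2.823 -> Y = -8.469 ✓
All samples match this transformation.

(a) 3P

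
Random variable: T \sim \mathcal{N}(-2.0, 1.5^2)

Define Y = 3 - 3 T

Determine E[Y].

For Y = -3T + 3:
E[Y] = -3 * E[T] + 3
E[T] = -2.0 = -2
E[Y] = -3 * (-2) + 3 = 9

9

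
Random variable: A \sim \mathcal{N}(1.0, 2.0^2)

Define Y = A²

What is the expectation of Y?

Using E[X²] = Var(X) + (E[X])²:
E[A] = 1
Var(A) = 2.0^2 = 4
E[A²] = 4 + 1² = 4 + 1 = 5

5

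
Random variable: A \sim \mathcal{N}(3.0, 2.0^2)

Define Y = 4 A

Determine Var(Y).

For Y = aA + b: Var(Y) = a² * Var(A)
Var(A) = 2.0^2 = 4
Var(Y) = 4² * 4 = 16 * 4 = 64

64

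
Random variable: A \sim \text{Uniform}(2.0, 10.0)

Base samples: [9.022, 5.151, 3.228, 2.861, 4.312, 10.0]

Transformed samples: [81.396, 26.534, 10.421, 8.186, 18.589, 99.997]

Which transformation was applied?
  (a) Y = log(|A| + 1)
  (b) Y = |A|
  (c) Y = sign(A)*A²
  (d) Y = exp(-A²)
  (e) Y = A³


Checking option (c) Y = sign(A)*A²:
  A = 9.022 -> Y = 81.396 ✓
  A = 5.151 -> Y = 26.534 ✓
  A = 3.228 -> Y = 10.421 ✓
All samples match this transformation.

(c) sign(A)*A²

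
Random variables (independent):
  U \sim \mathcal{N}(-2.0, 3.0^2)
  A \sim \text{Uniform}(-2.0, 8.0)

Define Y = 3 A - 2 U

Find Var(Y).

For independent RVs: Var(aX + bY) = a²Var(X) + b²Var(Y)
Var(U) = 9
Var(A) = 8.3333333
Var(Y) = (-2)²*9 + 3²*8.3333333
= 4*9 + 9*8.3333333 = 111

111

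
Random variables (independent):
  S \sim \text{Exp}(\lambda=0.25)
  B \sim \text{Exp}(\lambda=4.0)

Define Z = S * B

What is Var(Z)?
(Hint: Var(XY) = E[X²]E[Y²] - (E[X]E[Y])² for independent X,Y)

Var(XY) = E[X²]E[Y²] - (E[X]E[Y])²
E[S] = 4, Var(S) = 16
E[B] = 0.25, Var(B) = 0.0625
E[S²] = 16 + 4² = 32
E[B²] = 0.0625 + 0.25² = 0.125
Var(Z) = 32*0.125 - (4*0.25)²
= 4 - 1 = 3

3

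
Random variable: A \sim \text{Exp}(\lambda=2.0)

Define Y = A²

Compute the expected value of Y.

E[A²] = Var(A) + (E[A])² = 0.25 + 0.25 = 0.5

0.5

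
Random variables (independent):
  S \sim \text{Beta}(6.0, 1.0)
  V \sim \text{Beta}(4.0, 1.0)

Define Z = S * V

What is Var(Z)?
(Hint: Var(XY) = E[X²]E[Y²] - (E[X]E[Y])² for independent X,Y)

Var(XY) = E[X²]E[Y²] - (E[X]E[Y])²
E[S] = 0.85714286, Var(S) = 0.015306122
E[V] = 0.8, Var(V) = 0.026666667
E[S²] = 0.015306122 + 0.85714286² = 0.75
E[V²] = 0.026666667 + 0.8² = 0.66666667
Var(Z) = 0.75*0.66666667 - (0.85714286*0.8)²
= 0.5 - 0.47020408 = 0.029795918

0.029795918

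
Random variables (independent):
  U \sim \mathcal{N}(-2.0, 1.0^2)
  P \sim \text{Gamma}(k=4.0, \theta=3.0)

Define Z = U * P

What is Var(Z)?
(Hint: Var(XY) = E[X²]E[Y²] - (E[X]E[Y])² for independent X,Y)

Var(XY) = E[X²]E[Y²] - (E[X]E[Y])²
E[U] = -2, Var(U) = 1
E[P] = 12, Var(P) = 36
E[U²] = 1 + (-2)² = 5
E[P²] = 36 + 12² = 180
Var(Z) = 5*180 - (-2*12)²
= 900 - 576 = 324

324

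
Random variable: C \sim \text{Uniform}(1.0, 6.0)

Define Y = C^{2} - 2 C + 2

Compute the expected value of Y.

E[Y] = 1*E[C²] - 2*E[C] + 2
E[C] = 3.5
E[C²] = Var(C) + (E[C])² = 2.0833333 + 12.25 = 14.333333
E[Y] = 1*14.333333 - 2*3.5 + 2 = 9.3333333

9.3333333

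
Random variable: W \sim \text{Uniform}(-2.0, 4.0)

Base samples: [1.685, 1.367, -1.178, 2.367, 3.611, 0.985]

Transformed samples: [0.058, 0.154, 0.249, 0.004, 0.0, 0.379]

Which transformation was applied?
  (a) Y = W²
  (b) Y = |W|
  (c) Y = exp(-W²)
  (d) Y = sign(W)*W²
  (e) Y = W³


Checking option (c) Y = exp(-W²):
  W = 1.685 -> Y = 0.058 ✓
  W = 1.367 -> Y = 0.154 ✓
  W = -1.178 -> Y = 0.249 ✓
All samples match this transformation.

(c) exp(-W²)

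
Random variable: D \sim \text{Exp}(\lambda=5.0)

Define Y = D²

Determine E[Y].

Using E[X²] = Var(X) + (E[X])²:
E[D] = 0.2
Var(D) = 1/5.0^2 = 0.04
E[D²] = 0.04 + 0.2² = 0.04 + 0.04 = 0.08

0.08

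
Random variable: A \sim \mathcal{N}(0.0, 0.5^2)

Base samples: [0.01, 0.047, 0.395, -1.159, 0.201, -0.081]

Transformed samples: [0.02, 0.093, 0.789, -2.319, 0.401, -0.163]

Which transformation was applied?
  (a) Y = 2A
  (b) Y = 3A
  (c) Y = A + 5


Checking option (a) Y = 2A:
  A = 0.01 -> Y = 0.02 ✓
  A = 0.047 -> Y = 0.093 ✓
  A = 0.395 -> Y = 0.789 ✓
All samples match this transformation.

(a) 2A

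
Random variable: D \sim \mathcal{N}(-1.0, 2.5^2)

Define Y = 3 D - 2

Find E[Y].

For Y = 3D - 2:
E[Y] = 3 * E[D] - 2
E[D] = -1.0 = -1
E[Y] = 3 * (-1) - 2 = -5

-5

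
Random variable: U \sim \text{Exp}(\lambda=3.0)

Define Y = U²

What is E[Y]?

E[U²] = Var(U) + (E[U])² = 0.11111111 + 0.11111111 = 0.22222222

0.22222222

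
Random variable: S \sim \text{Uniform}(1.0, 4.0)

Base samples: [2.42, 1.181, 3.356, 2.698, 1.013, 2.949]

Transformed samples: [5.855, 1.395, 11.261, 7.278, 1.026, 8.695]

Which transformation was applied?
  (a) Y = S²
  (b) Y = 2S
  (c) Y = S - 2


Checking option (a) Y = S²:
  S = 2.42 -> Y = 5.855 ✓
  S = 1.181 -> Y = 1.395 ✓
  S = 3.356 -> Y = 11.261 ✓
All samples match this transformation.

(a) S²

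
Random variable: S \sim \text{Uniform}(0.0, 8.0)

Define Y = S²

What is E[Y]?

Using E[X²] = Var(X) + (E[X])²:
E[S] = 4
Var(S) = (8 - 0)^2/12 = 5.3333333
E[S²] = 5.3333333 + 4² = 5.3333333 + 16 = 21.333333

21.333333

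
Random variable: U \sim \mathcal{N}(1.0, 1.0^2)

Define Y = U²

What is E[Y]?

Using E[X²] = Var(X) + (E[X])²:
E[U] = 1
Var(U) = 1.0^2 = 1
E[U²] = 1 + 1² = 1 + 1 = 2

2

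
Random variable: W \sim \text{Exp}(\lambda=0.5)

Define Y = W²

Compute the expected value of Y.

Using E[X²] = Var(X) + (E[X])²:
E[W] = 2
Var(W) = 1/0.5^2 = 4
E[W²] = 4 + 2² = 4 + 4 = 8

8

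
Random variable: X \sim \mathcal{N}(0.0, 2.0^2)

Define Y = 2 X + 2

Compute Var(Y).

For Y = aX + b: Var(Y) = a² * Var(X)
Var(X) = 2.0^2 = 4
Var(Y) = 2² * 4 = 4 * 4 = 16

16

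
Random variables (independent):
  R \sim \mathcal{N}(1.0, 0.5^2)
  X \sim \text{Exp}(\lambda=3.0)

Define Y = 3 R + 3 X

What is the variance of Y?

For independent RVs: Var(aX + bY) = a²Var(X) + b²Var(Y)
Var(R) = 0.25
Var(X) = 0.11111111
Var(Y) = 3²*0.25 + 3²*0.11111111
= 9*0.25 + 9*0.11111111 = 3.25

3.25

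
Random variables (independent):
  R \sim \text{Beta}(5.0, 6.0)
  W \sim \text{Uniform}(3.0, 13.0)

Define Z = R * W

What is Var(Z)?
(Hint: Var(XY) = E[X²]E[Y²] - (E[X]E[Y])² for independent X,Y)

Var(XY) = E[X²]E[Y²] - (E[X]E[Y])²
E[R] = 0.45454545, Var(R) = 0.020661157
E[W] = 8, Var(W) = 8.3333333
E[R²] = 0.020661157 + 0.45454545² = 0.22727273
E[W²] = 8.3333333 + 8² = 72.333333
Var(Z) = 0.22727273*72.333333 - (0.45454545*8)²
= 16.439394 - 13.22314 = 3.2162534

3.2162534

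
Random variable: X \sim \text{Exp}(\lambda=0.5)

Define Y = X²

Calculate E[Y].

E[X²] = Var(X) + (E[X])² = 4 + 4 = 8

8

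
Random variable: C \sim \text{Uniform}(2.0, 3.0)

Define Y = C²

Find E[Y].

Using E[X²] = Var(X) + (E[X])²:
E[C] = 2.5
Var(C) = (3 - 2)^2/12 = 0.083333333
E[C²] = 0.083333333 + 2.5² = 0.083333333 + 6.25 = 6.3333333

6.3333333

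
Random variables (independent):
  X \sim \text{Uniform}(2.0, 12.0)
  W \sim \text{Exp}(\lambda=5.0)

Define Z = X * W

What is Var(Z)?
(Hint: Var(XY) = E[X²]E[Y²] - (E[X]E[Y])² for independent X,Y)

Var(XY) = E[X²]E[Y²] - (E[X]E[Y])²
E[X] = 7, Var(X) = 8.3333333
E[W] = 0.2, Var(W) = 0.04
E[X²] = 8.3333333 + 7² = 57.333333
E[W²] = 0.04 + 0.2² = 0.08
Var(Z) = 57.333333*0.08 - (7*0.2)²
= 4.5866667 - 1.96 = 2.6266667

2.6266667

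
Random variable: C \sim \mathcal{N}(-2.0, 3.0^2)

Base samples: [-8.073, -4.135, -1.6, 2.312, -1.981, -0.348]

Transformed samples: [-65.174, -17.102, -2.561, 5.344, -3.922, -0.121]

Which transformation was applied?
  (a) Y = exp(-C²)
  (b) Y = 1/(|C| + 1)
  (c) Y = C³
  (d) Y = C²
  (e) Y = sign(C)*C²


Checking option (e) Y = sign(C)*C²:
  C = -8.073 -> Y = -65.174 ✓
  C = -4.135 -> Y = -17.102 ✓
  C = -1.6 -> Y = -2.561 ✓
All samples match this transformation.

(e) sign(C)*C²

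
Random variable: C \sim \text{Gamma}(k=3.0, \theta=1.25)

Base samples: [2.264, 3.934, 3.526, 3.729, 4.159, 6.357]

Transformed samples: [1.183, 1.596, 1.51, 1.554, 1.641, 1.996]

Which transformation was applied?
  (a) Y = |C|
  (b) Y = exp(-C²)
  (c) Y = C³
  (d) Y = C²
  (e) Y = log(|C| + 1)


Checking option (e) Y = log(|C| + 1):
  C = 2.264 -> Y = 1.183 ✓
  C = 3.934 -> Y = 1.596 ✓
  C = 3.526 -> Y = 1.51 ✓
All samples match this transformation.

(e) log(|C| + 1)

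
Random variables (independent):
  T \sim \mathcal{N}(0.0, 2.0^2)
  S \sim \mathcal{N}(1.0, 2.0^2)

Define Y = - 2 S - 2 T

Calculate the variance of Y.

For independent RVs: Var(aX + bY) = a²Var(X) + b²Var(Y)
Var(T) = 4
Var(S) = 4
Var(Y) = (-2)²*4 + (-2)²*4
= 4*4 + 4*4 = 32

32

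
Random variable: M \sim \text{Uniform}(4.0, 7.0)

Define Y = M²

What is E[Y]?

Using E[X²] = Var(X) + (E[X])²:
E[M] = 5.5
Var(M) = (7 - 4)^2/12 = 0.75
E[M²] = 0.75 + 5.5² = 0.75 + 30.25 = 31

31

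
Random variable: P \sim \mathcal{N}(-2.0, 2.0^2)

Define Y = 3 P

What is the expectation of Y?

For Y = 3P:
E[Y] = 3 * E[P]
E[P] = -2.0 = -2
E[Y] = 3 * (-2) = -6

-6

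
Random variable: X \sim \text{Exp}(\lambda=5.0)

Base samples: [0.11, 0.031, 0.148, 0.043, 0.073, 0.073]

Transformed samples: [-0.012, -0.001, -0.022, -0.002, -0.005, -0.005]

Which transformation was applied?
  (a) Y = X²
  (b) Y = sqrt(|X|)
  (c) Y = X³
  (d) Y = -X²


Checking option (d) Y = -X²:
  X = 0.11 -> Y = -0.012 ✓
  X = 0.031 -> Y = -0.001 ✓
  X = 0.148 -> Y = -0.022 ✓
All samples match this transformation.

(d) -X²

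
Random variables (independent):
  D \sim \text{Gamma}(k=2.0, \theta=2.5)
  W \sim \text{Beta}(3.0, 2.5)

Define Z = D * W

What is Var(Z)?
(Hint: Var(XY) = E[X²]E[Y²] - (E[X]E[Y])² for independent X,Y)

Var(XY) = E[X²]E[Y²] - (E[X]E[Y])²
E[D] = 5, Var(D) = 12.5
E[W] = 0.54545455, Var(W) = 0.038143675
E[D²] = 12.5 + 5² = 37.5
E[W²] = 0.038143675 + 0.54545455² = 0.33566434
Var(Z) = 37.5*0.33566434 - (5*0.54545455)²
= 12.587413 - 7.4380165 = 5.1493961

5.1493961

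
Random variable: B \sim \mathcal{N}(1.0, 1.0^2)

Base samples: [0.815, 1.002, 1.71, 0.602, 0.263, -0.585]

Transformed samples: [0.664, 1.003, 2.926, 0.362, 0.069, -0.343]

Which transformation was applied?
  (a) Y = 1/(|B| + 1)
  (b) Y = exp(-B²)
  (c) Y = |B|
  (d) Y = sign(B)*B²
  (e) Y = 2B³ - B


Checking option (d) Y = sign(B)*B²:
  B = 0.815 -> Y = 0.664 ✓
  B = 1.002 -> Y = 1.003 ✓
  B = 1.71 -> Y = 2.926 ✓
All samples match this transformation.

(d) sign(B)*B²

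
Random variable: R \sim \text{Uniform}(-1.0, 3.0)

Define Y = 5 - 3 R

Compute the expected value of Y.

For Y = -3R + 5:
E[Y] = -3 * E[R] + 5
E[R] = (-1 + 3)/2 = 1
E[Y] = -3 * 1 + 5 = 2

2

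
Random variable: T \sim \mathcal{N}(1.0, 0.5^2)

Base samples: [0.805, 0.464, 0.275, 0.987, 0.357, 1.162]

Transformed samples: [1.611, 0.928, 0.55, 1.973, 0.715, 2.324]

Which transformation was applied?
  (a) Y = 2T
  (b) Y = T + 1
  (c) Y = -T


Checking option (a) Y = 2T:
  T = 0.805 -> Y = 1.611 ✓
  T = 0.464 -> Y = 0.928 ✓
  T = 0.275 -> Y = 0.55 ✓
All samples match this transformation.

(a) 2T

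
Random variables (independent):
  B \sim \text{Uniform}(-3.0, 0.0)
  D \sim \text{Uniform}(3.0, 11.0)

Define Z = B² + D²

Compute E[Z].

E[Z] = E[B²] + E[D²]
E[B²] = Var(B) + E[B]² = 0.75 + 2.25 = 3
E[D²] = Var(D) + E[D]² = 5.3333333 + 49 = 54.333333
E[Z] = 3 + 54.333333 = 57.333333

57.333333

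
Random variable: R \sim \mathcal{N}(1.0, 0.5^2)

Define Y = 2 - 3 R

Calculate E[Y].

For Y = -3R + 2:
E[Y] = -3 * E[R] + 2
E[R] = 1.0 = 1
E[Y] = -3 * 1 + 2 = -1

-1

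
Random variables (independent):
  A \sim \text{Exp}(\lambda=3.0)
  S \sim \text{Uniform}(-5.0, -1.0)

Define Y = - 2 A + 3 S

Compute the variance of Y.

For independent RVs: Var(aX + bY) = a²Var(X) + b²Var(Y)
Var(A) = 0.11111111
Var(S) = 1.3333333
Var(Y) = (-2)²*0.11111111 + 3²*1.3333333
= 4*0.11111111 + 9*1.3333333 = 12.444444

12.444444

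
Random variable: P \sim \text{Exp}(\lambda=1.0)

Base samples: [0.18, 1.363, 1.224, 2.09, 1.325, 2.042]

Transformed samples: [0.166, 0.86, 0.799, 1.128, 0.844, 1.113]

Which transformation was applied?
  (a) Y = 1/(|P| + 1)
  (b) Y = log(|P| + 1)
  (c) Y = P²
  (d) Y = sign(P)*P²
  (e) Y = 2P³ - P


Checking option (b) Y = log(|P| + 1):
  P = 0.18 -> Y = 0.166 ✓
  P = 1.363 -> Y = 0.86 ✓
  P = 1.224 -> Y = 0.799 ✓
All samples match this transformation.

(b) log(|P| + 1)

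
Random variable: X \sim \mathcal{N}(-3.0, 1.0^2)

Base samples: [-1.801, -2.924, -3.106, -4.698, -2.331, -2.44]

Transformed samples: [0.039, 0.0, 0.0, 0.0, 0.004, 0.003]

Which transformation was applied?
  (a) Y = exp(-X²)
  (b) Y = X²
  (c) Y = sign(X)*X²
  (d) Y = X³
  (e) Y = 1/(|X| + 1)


Checking option (a) Y = exp(-X²):
  X = -1.801 -> Y = 0.039 ✓
  X = -2.924 -> Y = 0.0 ✓
  X = -3.106 -> Y = 0.0 ✓
All samples match this transformation.

(a) exp(-X²)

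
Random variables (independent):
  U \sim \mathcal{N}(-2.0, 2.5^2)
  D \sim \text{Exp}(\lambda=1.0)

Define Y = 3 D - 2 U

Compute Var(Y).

For independent RVs: Var(aX + bY) = a²Var(X) + b²Var(Y)
Var(U) = 6.25
Var(D) = 1
Var(Y) = (-2)²*6.25 + 3²*1
= 4*6.25 + 9*1 = 34

34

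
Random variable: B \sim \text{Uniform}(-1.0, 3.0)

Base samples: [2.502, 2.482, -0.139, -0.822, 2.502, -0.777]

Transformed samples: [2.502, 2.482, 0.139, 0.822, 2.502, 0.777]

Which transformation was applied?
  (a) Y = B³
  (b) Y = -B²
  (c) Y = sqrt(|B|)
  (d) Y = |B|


Checking option (d) Y = |B|:
  B = 2.502 -> Y = 2.502 ✓
  B = 2.482 -> Y = 2.482 ✓
  B = -0.139 -> Y = 0.139 ✓
All samples match this transformation.

(d) |B|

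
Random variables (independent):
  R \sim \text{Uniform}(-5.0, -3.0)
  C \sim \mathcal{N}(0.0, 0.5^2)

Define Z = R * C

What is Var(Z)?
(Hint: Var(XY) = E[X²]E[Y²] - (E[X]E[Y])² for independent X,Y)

Var(XY) = E[X²]E[Y²] - (E[X]E[Y])²
E[R] = -4, Var(R) = 0.33333333
E[C] = 0, Var(C) = 0.25
E[R²] = 0.33333333 + (-4)² = 16.333333
E[C²] = 0.25 + 0² = 0.25
Var(Z) = 16.333333*0.25 - (-4*0)²
= 4.0833333 - 0 = 4.0833333

4.0833333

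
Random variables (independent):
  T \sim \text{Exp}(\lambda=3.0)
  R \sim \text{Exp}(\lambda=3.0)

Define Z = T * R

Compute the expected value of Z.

For independent RVs: E[XY] = E[X]*E[Y]
E[T] = 0.33333333
E[R] = 0.33333333
E[Z] = 0.33333333 * 0.33333333 = 0.11111111

0.11111111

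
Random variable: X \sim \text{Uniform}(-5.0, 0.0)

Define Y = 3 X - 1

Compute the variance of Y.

For Y = aX + b: Var(Y) = a² * Var(X)
Var(X) = (0 + 5)^2/12 = 2.0833333
Var(Y) = 3² * 2.0833333 = 9 * 2.0833333 = 18.75

18.75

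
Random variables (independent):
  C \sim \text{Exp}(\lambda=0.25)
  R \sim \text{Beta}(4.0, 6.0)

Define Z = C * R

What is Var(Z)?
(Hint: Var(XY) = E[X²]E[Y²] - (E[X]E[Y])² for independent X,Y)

Var(XY) = E[X²]E[Y²] - (E[X]E[Y])²
E[C] = 4, Var(C) = 16
E[R] = 0.4, Var(R) = 0.021818182
E[C²] = 16 + 4² = 32
E[R²] = 0.021818182 + 0.4² = 0.18181818
Var(Z) = 32*0.18181818 - (4*0.4)²
= 5.8181818 - 2.56 = 3.2581818

3.2581818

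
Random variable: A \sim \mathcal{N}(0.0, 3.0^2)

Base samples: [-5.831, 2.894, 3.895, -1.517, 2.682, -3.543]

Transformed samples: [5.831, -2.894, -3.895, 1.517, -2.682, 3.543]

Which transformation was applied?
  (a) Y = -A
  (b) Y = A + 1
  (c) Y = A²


Checking option (a) Y = -A:
  A = -5.831 -> Y = 5.831 ✓
  A = 2.894 -> Y = -2.894 ✓
  A = 3.895 -> Y = -3.895 ✓
All samples match this transformation.

(a) -A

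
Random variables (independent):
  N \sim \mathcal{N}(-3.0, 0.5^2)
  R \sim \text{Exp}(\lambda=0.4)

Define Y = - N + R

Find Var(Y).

For independent RVs: Var(aX + bY) = a²Var(X) + b²Var(Y)
Var(N) = 0.25
Var(R) = 6.25
Var(Y) = (-1)²*0.25 + 1²*6.25
= 1*0.25 + 1*6.25 = 6.5

6.5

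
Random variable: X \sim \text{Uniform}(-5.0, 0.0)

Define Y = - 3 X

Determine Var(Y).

For Y = aX + b: Var(Y) = a² * Var(X)
Var(X) = (0 + 5)^2/12 = 2.0833333
Var(Y) = (-3)² * 2.0833333 = 9 * 2.0833333 = 18.75

18.75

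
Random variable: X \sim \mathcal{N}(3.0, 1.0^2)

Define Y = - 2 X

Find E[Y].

For Y = -2X:
E[Y] = -2 * E[X]
E[X] = 3.0 = 3
E[Y] = -2 * 3 = -6

-6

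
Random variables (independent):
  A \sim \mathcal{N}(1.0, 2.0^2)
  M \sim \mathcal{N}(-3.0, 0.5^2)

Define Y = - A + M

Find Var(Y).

For independent RVs: Var(aX + bY) = a²Var(X) + b²Var(Y)
Var(A) = 4
Var(M) = 0.25
Var(Y) = (-1)²*4 + 1²*0.25
= 1*4 + 1*0.25 = 4.25

4.25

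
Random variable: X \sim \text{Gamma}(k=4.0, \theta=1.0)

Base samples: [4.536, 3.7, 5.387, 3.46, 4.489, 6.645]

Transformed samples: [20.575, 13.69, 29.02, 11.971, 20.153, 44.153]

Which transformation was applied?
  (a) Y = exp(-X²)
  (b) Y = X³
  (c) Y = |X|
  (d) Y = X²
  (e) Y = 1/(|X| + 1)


Checking option (d) Y = X²:
  X = 4.536 -> Y = 20.575 ✓
  X = 3.7 -> Y = 13.69 ✓
  X = 5.387 -> Y = 29.02 ✓
All samples match this transformation.

(d) X²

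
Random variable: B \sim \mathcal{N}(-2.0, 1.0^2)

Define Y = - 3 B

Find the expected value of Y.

For Y = -3B:
E[Y] = -3 * E[B]
E[B] = -2.0 = -2
E[Y] = -3 * (-2) = 6

6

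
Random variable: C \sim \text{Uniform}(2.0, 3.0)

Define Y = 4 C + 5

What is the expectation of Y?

For Y = 4C + 5:
E[Y] = 4 * E[C] + 5
E[C] = (2 + 3)/2 = 2.5
E[Y] = 4 * 2.5 + 5 = 15

15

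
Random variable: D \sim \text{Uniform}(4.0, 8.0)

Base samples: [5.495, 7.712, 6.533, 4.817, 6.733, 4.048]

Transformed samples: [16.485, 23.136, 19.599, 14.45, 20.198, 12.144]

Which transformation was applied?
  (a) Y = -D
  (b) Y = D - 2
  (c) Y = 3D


Checking option (c) Y = 3D:
  D = 5.495 -> Y = 16.485 ✓
  D = 7.712 -> Y = 23.136 ✓
  D = 6.533 -> Y = 19.599 ✓
All samples match this transformation.

(c) 3D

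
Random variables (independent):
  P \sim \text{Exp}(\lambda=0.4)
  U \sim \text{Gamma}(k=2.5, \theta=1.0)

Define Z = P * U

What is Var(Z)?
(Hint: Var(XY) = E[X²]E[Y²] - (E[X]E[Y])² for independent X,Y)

Var(XY) = E[X²]E[Y²] - (E[X]E[Y])²
E[P] = 2.5, Var(P) = 6.25
E[U] = 2.5, Var(U) = 2.5
E[P²] = 6.25 + 2.5² = 12.5
E[U²] = 2.5 + 2.5² = 8.75
Var(Z) = 12.5*8.75 - (2.5*2.5)²
= 109.375 - 39.0625 = 70.3125

70.3125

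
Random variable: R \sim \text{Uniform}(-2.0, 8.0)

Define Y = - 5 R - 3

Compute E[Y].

For Y = -5R - 3:
E[Y] = -5 * E[R] - 3
E[R] = (-2 + 8)/2 = 3
E[Y] = -5 * 3 - 3 = -18

-18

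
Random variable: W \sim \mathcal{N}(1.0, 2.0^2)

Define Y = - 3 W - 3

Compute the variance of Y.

For Y = aW + b: Var(Y) = a² * Var(W)
Var(W) = 2.0^2 = 4
Var(Y) = (-3)² * 4 = 9 * 4 = 36

36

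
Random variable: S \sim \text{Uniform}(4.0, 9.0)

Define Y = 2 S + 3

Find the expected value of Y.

For Y = 2S + 3:
E[Y] = 2 * E[S] + 3
E[S] = (4 + 9)/2 = 6.5
E[Y] = 2 * 6.5 + 3 = 16

16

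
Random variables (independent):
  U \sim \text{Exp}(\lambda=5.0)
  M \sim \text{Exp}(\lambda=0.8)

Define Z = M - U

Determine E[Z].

E[Z] = -1*E[U] + 1*E[M]
E[U] = 0.2
E[M] = 1.25
E[Z] = -1*0.2 + 1*1.25 = 1.05

1.05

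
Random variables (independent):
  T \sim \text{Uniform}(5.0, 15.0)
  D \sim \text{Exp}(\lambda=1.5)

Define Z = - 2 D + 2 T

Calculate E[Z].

E[Z] = 2*E[T] - 2*E[D]
E[T] = 10
E[D] = 0.66666667
E[Z] = 2*10 - 2*0.66666667 = 18.666667

18.666667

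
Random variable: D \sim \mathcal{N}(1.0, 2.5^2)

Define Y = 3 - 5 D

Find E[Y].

For Y = -5D + 3:
E[Y] = -5 * E[D] + 3
E[D] = 1.0 = 1
E[Y] = -5 * 1 + 3 = -2

-2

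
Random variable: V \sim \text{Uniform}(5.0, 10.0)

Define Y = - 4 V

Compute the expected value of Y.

For Y = -4V:
E[Y] = -4 * E[V]
E[V] = (5 + 10)/2 = 7.5
E[Y] = -4 * 7.5 = -30

-30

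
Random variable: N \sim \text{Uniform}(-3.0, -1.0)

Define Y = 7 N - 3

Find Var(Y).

For Y = aN + b: Var(Y) = a² * Var(N)
Var(N) = (-1 + 3)^2/12 = 0.33333333
Var(Y) = 7² * 0.33333333 = 49 * 0.33333333 = 16.333333

16.333333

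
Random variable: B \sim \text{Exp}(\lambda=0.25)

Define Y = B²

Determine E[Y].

E[B²] = Var(B) + (E[B])² = 16 + 16 = 32

32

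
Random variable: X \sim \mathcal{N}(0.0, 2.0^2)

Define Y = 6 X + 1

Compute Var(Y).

For Y = aX + b: Var(Y) = a² * Var(X)
Var(X) = 2.0^2 = 4
Var(Y) = 6² * 4 = 36 * 4 = 144

144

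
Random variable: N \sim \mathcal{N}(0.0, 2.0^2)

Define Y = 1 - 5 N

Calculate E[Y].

For Y = -5N + 1:
E[Y] = -5 * E[N] + 1
E[N] = 0.0 = 0
E[Y] = -5 * 0 + 1 = 1

1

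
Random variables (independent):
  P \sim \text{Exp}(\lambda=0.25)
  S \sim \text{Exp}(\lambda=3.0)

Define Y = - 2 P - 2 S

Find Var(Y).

For independent RVs: Var(aX + bY) = a²Var(X) + b²Var(Y)
Var(P) = 16
Var(S) = 0.11111111
Var(Y) = (-2)²*16 + (-2)²*0.11111111
= 4*16 + 4*0.11111111 = 64.444444

64.444444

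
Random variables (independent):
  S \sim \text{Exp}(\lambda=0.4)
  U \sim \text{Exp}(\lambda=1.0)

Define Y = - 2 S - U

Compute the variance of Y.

For independent RVs: Var(aX + bY) = a²Var(X) + b²Var(Y)
Var(S) = 6.25
Var(U) = 1
Var(Y) = (-2)²*6.25 + (-1)²*1
= 4*6.25 + 1*1 = 26

26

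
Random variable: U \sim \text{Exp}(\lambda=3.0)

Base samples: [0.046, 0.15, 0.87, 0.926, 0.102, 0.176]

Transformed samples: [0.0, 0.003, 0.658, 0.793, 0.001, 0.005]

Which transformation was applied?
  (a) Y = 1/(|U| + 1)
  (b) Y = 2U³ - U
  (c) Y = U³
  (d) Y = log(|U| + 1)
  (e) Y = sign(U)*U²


Checking option (c) Y = U³:
  U = 0.046 -> Y = 0.0 ✓
  U = 0.15 -> Y = 0.003 ✓
  U = 0.87 -> Y = 0.658 ✓
All samples match this transformation.

(c) U³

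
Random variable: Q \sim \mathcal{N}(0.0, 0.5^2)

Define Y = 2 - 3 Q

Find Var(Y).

For Y = aQ + b: Var(Y) = a² * Var(Q)
Var(Q) = 0.5^2 = 0.25
Var(Y) = (-3)² * 0.25 = 9 * 0.25 = 2.25

2.25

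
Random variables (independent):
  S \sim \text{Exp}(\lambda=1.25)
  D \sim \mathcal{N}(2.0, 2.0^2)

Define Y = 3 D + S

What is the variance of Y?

For independent RVs: Var(aX + bY) = a²Var(X) + b²Var(Y)
Var(S) = 0.64
Var(D) = 4
Var(Y) = 1²*0.64 + 3²*4
= 1*0.64 + 9*4 = 36.64

36.64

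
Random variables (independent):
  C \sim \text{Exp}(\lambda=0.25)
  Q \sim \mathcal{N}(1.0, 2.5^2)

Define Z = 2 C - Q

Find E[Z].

E[Z] = 2*E[C] - 1*E[Q]
E[C] = 4
E[Q] = 1
E[Z] = 2*4 - 1*1 = 7

7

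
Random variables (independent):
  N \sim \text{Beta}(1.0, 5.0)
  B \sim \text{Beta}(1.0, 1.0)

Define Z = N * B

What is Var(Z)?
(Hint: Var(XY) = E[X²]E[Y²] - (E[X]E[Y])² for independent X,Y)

Var(XY) = E[X²]E[Y²] - (E[X]E[Y])²
E[N] = 0.16666667, Var(N) = 0.01984127
E[B] = 0.5, Var(B) = 0.083333333
E[N²] = 0.01984127 + 0.16666667² = 0.047619048
E[B²] = 0.083333333 + 0.5² = 0.33333333
Var(Z) = 0.047619048*0.33333333 - (0.16666667*0.5)²
= 0.015873016 - 0.0069444444 = 0.0089285714

0.0089285714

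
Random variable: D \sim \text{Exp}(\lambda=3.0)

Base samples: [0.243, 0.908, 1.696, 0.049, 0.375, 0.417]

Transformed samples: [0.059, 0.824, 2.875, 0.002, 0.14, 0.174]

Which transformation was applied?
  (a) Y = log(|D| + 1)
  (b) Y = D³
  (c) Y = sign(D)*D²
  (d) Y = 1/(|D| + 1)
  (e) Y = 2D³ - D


Checking option (c) Y = sign(D)*D²:
  D = 0.243 -> Y = 0.059 ✓
  D = 0.908 -> Y = 0.824 ✓
  D = 1.696 -> Y = 2.875 ✓
All samples match this transformation.

(c) sign(D)*D²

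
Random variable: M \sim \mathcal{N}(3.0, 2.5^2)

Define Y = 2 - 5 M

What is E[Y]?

For Y = -5M + 2:
E[Y] = -5 * E[M] + 2
E[M] = 3.0 = 3
E[Y] = -5 * 3 + 2 = -13

-13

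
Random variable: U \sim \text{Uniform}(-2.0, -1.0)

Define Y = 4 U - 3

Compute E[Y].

For Y = 4U - 3:
E[Y] = 4 * E[U] - 3
E[U] = (-2 - 1)/2 = -1.5
E[Y] = 4 * (-1.5) - 3 = -9

-9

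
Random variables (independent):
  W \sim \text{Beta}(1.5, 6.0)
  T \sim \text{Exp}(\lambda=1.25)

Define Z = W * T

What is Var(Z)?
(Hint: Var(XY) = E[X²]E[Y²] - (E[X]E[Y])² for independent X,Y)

Var(XY) = E[X²]E[Y²] - (E[X]E[Y])²
E[W] = 0.2, Var(W) = 0.018823529
E[T] = 0.8, Var(T) = 0.64
E[W²] = 0.018823529 + 0.2² = 0.058823529
E[T²] = 0.64 + 0.8² = 1.28
Var(Z) = 0.058823529*1.28 - (0.2*0.8)²
= 0.075294118 - 0.0256 = 0.049694118

0.049694118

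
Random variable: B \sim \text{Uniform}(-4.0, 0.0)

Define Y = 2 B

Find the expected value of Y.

For Y = 2B:
E[Y] = 2 * E[B]
E[B] = (-4 + 0)/2 = -2
E[Y] = 2 * (-2) = -4

-4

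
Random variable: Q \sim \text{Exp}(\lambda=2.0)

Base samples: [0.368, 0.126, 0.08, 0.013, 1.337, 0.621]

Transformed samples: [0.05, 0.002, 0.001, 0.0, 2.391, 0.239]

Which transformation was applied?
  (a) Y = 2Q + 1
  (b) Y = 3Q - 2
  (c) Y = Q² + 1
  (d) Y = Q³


Checking option (d) Y = Q³:
  Q = 0.368 -> Y = 0.05 ✓
  Q = 0.126 -> Y = 0.002 ✓
  Q = 0.08 -> Y = 0.001 ✓
All samples match this transformation.

(d) Q³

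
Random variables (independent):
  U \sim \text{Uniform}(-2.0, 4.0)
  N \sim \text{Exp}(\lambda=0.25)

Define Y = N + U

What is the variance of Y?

For independent RVs: Var(aX + bY) = a²Var(X) + b²Var(Y)
Var(U) = 3
Var(N) = 16
Var(Y) = 1²*3 + 1²*16
= 1*3 + 1*16 = 19

19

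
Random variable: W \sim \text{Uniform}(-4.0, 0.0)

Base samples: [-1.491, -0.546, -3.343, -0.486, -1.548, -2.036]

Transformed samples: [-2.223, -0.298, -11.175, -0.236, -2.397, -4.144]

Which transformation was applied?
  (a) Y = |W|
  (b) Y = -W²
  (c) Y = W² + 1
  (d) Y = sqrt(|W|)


Checking option (b) Y = -W²:
  W = -1.491 -> Y = -2.223 ✓
  W = -0.546 -> Y = -0.298 ✓
  W = -3.343 -> Y = -11.175 ✓
All samples match this transformation.

(b) -W²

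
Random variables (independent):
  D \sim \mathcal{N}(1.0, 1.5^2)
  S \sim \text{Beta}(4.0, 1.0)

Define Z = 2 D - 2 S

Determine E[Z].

E[Z] = 2*E[D] - 2*E[S]
E[D] = 1
E[S] = 0.8
E[Z] = 2*1 - 2*0.8 = 0.4

0.4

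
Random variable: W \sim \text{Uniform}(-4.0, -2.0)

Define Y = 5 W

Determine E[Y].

For Y = 5W:
E[Y] = 5 * E[W]
E[W] = (-4 - 2)/2 = -3
E[Y] = 5 * (-3) = -15

-15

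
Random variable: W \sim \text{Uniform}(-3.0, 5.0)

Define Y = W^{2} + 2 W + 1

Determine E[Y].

E[Y] = 1*E[W²] + 2*E[W] + 1
E[W] = 1
E[W²] = Var(W) + (E[W])² = 5.3333333 + 1 = 6.3333333
E[Y] = 1*6.3333333 + 2*1 + 1 = 9.3333333

9.3333333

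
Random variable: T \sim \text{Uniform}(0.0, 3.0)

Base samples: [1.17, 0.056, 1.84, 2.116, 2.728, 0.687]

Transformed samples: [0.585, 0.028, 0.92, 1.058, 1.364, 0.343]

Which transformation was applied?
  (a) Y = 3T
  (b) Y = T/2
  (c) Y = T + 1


Checking option (b) Y = T/2:
  T = 1.17 -> Y = 0.585 ✓
  T = 0.056 -> Y = 0.028 ✓
  T = 1.84 -> Y = 0.92 ✓
All samples match this transformation.

(b) T/2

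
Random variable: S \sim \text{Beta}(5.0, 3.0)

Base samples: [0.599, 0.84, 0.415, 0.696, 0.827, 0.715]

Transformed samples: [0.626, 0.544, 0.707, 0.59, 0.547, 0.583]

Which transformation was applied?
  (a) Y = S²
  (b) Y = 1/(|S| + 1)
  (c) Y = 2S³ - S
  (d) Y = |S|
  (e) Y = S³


Checking option (b) Y = 1/(|S| + 1):
  S = 0.599 -> Y = 0.626 ✓
  S = 0.84 -> Y = 0.544 ✓
  S = 0.415 -> Y = 0.707 ✓
All samples match this transformation.

(b) 1/(|S| + 1)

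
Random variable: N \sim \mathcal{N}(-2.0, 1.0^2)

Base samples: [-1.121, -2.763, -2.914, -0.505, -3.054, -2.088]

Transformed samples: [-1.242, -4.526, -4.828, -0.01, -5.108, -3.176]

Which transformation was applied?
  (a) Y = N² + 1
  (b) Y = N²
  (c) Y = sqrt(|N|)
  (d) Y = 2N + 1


Checking option (d) Y = 2N + 1:
  N = -1.121 -> Y = -1.242 ✓
  N = -2.763 -> Y = -4.526 ✓
  N = -2.914 -> Y = -4.828 ✓
All samples match this transformation.

(d) 2N + 1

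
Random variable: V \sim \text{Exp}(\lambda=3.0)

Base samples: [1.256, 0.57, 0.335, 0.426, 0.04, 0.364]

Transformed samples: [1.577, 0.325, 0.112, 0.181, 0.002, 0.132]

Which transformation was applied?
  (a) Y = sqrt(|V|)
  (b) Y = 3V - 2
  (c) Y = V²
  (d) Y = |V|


Checking option (c) Y = V²:
  V = 1.256 -> Y = 1.577 ✓
  V = 0.57 -> Y = 0.325 ✓
  V = 0.335 -> Y = 0.112 ✓
All samples match this transformation.

(c) V²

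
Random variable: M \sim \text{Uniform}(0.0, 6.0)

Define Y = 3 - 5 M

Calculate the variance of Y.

For Y = aM + b: Var(Y) = a² * Var(M)
Var(M) = (6 - 0)^2/12 = 3
Var(Y) = (-5)² * 3 = 25 * 3 = 75

75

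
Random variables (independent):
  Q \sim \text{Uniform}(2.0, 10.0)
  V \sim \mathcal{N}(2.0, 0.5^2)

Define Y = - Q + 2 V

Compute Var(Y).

For independent RVs: Var(aX + bY) = a²Var(X) + b²Var(Y)
Var(Q) = 5.3333333
Var(V) = 0.25
Var(Y) = (-1)²*5.3333333 + 2²*0.25
= 1*5.3333333 + 4*0.25 = 6.3333333

6.3333333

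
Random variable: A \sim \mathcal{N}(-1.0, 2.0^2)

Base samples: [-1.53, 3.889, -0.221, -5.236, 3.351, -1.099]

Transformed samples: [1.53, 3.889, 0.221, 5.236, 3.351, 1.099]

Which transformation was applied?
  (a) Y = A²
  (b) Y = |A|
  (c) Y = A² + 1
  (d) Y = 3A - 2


Checking option (b) Y = |A|:
  A = -1.53 -> Y = 1.53 ✓
  A = 3.889 -> Y = 3.889 ✓
  A = -0.221 -> Y = 0.221 ✓
All samples match this transformation.

(b) |A|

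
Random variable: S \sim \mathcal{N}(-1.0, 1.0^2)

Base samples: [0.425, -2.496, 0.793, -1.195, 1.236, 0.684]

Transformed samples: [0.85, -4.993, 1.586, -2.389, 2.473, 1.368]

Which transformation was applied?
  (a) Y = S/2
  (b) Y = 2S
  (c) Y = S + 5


Checking option (b) Y = 2S:
  S = 0.425 -> Y = 0.85 ✓
  S = -2.496 -> Y = -4.993 ✓
  S = 0.793 -> Y = 1.586 ✓
All samples match this transformation.

(b) 2S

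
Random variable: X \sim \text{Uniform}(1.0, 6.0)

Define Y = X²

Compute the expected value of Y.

E[X²] = Var(X) + (E[X])² = 2.0833333 + 12.25 = 14.333333

14.333333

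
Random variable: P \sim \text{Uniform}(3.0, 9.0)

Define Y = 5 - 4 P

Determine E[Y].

For Y = -4P + 5:
E[Y] = -4 * E[P] + 5
E[P] = (3 + 9)/2 = 6
E[Y] = -4 * 6 + 5 = -19

-19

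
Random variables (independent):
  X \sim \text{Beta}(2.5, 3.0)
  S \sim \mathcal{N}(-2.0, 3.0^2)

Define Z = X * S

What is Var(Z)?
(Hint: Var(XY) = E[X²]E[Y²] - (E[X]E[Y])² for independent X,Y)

Var(XY) = E[X²]E[Y²] - (E[X]E[Y])²
E[X] = 0.45454545, Var(X) = 0.038143675
E[S] = -2, Var(S) = 9
E[X²] = 0.038143675 + 0.45454545² = 0.24475524
E[S²] = 9 + (-2)² = 13
Var(Z) = 0.24475524*13 - (0.45454545*(-2))²
= 3.1818182 - 0.82644628 = 2.3553719

2.3553719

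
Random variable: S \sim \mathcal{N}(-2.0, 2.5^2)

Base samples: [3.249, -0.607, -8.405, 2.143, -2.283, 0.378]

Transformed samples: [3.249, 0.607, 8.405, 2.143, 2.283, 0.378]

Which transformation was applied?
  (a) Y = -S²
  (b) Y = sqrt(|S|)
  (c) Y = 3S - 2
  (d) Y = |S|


Checking option (d) Y = |S|:
  S = 3.249 -> Y = 3.249 ✓
  S = -0.607 -> Y = 0.607 ✓
  S = -8.405 -> Y = 8.405 ✓
All samples match this transformation.

(d) |S|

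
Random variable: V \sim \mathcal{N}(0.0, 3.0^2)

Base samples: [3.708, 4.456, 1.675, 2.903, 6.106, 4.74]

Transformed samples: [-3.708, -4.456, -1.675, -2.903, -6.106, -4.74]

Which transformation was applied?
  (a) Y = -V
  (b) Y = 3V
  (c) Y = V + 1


Checking option (a) Y = -V:
  V = 3.708 -> Y = -3.708 ✓
  V = 4.456 -> Y = -4.456 ✓
  V = 1.675 -> Y = -1.675 ✓
All samples match this transformation.

(a) -V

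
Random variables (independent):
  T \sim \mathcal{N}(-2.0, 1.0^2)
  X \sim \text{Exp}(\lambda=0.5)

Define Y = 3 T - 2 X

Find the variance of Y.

For independent RVs: Var(aX + bY) = a²Var(X) + b²Var(Y)
Var(T) = 1
Var(X) = 4
Var(Y) = 3²*1 + (-2)²*4
= 9*1 + 4*4 = 25

25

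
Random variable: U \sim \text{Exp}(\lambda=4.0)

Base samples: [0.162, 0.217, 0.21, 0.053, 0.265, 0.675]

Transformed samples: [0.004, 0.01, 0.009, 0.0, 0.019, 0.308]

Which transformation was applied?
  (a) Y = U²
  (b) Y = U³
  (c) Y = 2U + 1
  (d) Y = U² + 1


Checking option (b) Y = U³:
  U = 0.162 -> Y = 0.004 ✓
  U = 0.217 -> Y = 0.01 ✓
  U = 0.21 -> Y = 0.009 ✓
All samples match this transformation.

(b) U³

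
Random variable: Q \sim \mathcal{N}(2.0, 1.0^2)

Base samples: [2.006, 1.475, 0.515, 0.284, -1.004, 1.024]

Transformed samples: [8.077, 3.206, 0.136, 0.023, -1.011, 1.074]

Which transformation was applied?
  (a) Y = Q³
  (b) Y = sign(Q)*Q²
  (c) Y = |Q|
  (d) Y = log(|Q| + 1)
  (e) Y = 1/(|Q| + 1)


Checking option (a) Y = Q³:
  Q = 2.006 -> Y = 8.077 ✓
  Q = 1.475 -> Y = 3.206 ✓
  Q = 0.515 -> Y = 0.136 ✓
All samples match this transformation.

(a) Q³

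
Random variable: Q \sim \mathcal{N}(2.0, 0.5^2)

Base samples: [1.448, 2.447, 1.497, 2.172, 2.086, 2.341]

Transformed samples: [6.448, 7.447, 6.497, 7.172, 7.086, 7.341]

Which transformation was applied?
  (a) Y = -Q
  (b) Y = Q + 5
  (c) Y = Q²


Checking option (b) Y = Q + 5:
  Q = 1.448 -> Y = 6.448 ✓
  Q = 2.447 -> Y = 7.447 ✓
  Q = 1.497 -> Y = 6.497 ✓
All samples match this transformation.

(b) Q + 5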